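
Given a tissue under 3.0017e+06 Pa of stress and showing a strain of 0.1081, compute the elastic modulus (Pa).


E = stress / strain
E = 3.0017e+06 / 0.1081
E = 2.7768e+07


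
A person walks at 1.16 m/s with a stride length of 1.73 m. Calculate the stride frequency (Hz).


f = v / stride_length
f = 1.16 / 1.73
f = 0.6705


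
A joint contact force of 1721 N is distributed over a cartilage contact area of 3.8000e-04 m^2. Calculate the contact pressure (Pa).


P = F / A
P = 1721 / 3.8000e-04
P = 4.5289e+06


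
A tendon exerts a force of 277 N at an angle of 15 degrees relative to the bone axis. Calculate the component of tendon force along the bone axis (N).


F_eff = F_tendon * cos(theta)
theta = 15 deg = 0.2618 rad
cos(theta) = 0.9659
F_eff = 277 * 0.9659
F_eff = 267.5615


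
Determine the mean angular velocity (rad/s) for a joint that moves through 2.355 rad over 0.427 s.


omega = delta_theta / delta_t
omega = 2.355 / 0.427
omega = 5.5152


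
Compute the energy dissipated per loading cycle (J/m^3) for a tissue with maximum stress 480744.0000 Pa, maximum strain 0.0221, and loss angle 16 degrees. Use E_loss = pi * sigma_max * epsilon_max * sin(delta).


E_loss = pi * sigma_max * epsilon_max * sin(delta)
delta = 16 deg = 0.2793 rad
sin(delta) = 0.2756
E_loss = pi * 480744.0000 * 0.0221 * 0.2756
E_loss = 9200.1328


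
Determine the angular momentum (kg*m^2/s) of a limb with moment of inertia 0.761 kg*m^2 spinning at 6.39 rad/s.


L = I * omega
L = 0.761 * 6.39
L = 4.8628


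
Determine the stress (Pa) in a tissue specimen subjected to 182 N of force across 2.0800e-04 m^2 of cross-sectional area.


stress = F / A
stress = 182 / 2.0800e-04
stress = 875000.0000


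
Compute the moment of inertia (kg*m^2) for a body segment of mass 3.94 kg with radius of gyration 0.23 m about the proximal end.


I = m * k^2
I = 3.94 * 0.23^2
k^2 = 0.0529
I = 0.2084


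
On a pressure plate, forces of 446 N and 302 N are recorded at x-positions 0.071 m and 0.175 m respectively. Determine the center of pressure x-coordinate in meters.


COP_x = (F1*x1 + F2*x2) / (F1 + F2)
COP_x = (446*0.071 + 302*0.175) / (446 + 302)
Numerator = 84.5160
Denominator = 748
COP_x = 0.1130


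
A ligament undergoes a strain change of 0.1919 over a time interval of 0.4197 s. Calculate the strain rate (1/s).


strain_rate = delta_strain / delta_t
strain_rate = 0.1919 / 0.4197
strain_rate = 0.4572


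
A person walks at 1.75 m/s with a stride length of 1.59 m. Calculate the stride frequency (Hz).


f = v / stride_length
f = 1.75 / 1.59
f = 1.1006


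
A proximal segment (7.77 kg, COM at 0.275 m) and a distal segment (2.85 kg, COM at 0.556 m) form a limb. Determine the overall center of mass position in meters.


COM = (m1*x1 + m2*x2) / (m1 + m2)
COM = (7.77*0.275 + 2.85*0.556) / (7.77 + 2.85)
Numerator = 3.7214
Denominator = 10.6200
COM = 0.3504


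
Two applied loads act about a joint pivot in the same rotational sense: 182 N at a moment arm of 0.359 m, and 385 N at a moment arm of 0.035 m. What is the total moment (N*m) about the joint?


M = F1 * d1 + F2 * d2
M = 182 * 0.359 + 385 * 0.035
M = 65.3380 + 13.4750
M = 78.8130


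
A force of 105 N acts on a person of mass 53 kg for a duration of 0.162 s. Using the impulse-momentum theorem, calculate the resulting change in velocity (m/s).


J = F * dt = 105 * 0.162 = 17.0100 N*s
delta_v = J / m
delta_v = 17.0100 / 53
delta_v = 0.3209


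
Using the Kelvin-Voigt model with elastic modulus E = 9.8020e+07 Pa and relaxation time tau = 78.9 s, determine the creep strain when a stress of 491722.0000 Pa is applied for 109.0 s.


epsilon(t) = (sigma/E) * (1 - exp(-t/tau))
sigma/E = 491722.0000 / 9.8020e+07 = 0.0050
exp(-t/tau) = exp(-109.0 / 78.9) = 0.2512
epsilon = 0.0050 * (1 - 0.2512)
epsilon = 0.0038


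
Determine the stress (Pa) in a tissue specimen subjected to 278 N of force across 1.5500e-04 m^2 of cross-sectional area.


stress = F / A
stress = 278 / 1.5500e-04
stress = 1.7935e+06


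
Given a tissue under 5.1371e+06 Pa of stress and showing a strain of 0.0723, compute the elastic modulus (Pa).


E = stress / strain
E = 5.1371e+06 / 0.0723
E = 7.1053e+07


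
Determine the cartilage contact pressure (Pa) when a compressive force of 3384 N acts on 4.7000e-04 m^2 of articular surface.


P = F / A
P = 3384 / 4.7000e-04
P = 7.2000e+06


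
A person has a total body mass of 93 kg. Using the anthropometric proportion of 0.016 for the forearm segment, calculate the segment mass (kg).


m_segment = body_mass * fraction
m_segment = 93 * 0.016
m_segment = 1.4880


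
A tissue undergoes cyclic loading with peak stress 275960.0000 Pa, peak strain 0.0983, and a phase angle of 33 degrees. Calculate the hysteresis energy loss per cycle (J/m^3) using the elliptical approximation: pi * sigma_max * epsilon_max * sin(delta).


E_loss = pi * sigma_max * epsilon_max * sin(delta)
delta = 33 deg = 0.5760 rad
sin(delta) = 0.5446
E_loss = pi * 275960.0000 * 0.0983 * 0.5446
E_loss = 46414.9932


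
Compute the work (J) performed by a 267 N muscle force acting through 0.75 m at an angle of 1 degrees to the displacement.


W = F * d * cos(theta)
theta = 1 deg = 0.0175 rad
cos(theta) = 0.9998
W = 267 * 0.75 * 0.9998
W = 200.2195


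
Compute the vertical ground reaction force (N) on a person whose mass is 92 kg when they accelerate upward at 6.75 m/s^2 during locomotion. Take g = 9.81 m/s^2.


GRF = m * (g + a)
GRF = 92 * (9.81 + 6.75)
GRF = 92 * 16.5600
GRF = 1523.5200


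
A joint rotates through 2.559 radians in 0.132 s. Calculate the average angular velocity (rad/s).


omega = delta_theta / delta_t
omega = 2.559 / 0.132
omega = 19.3864


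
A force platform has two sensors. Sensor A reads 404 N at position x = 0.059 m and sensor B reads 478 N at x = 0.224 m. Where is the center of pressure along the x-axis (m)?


COP_x = (F1*x1 + F2*x2) / (F1 + F2)
COP_x = (404*0.059 + 478*0.224) / (404 + 478)
Numerator = 130.9080
Denominator = 882
COP_x = 0.1484


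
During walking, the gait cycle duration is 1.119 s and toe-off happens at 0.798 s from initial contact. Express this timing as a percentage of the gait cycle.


pct = (event_time / cycle_time) * 100
pct = (0.798 / 1.119) * 100
ratio = 0.7131
pct = 71.3137


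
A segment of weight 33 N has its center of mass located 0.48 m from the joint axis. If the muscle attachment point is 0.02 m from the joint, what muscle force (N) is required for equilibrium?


F_muscle = W * d_load / d_muscle
F_muscle = 33 * 0.48 / 0.02
Numerator = 15.8400
F_muscle = 792.0000


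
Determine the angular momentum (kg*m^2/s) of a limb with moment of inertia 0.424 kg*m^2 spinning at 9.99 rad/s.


L = I * omega
L = 0.424 * 9.99
L = 4.2358


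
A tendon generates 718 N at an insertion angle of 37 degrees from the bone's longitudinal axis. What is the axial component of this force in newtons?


F_eff = F_tendon * cos(theta)
theta = 37 deg = 0.6458 rad
cos(theta) = 0.7986
F_eff = 718 * 0.7986
F_eff = 573.4203


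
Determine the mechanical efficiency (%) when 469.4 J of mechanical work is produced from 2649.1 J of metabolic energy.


eta = (W_mech / E_meta) * 100
eta = (469.4 / 2649.1) * 100
ratio = 0.1772
eta = 17.7192


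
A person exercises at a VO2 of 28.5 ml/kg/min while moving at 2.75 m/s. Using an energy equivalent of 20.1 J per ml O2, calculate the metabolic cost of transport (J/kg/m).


Power per kg = VO2 * 20.1 / 60
Power per kg = 28.5 * 20.1 / 60 = 9.5475 W/kg
Cost = power_per_kg / speed
Cost = 9.5475 / 2.75
Cost = 3.4718


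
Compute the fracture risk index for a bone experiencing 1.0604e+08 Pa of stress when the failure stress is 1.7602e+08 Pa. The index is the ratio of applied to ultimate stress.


FRI = applied / ultimate
FRI = 1.0604e+08 / 1.7602e+08
FRI = 0.6024


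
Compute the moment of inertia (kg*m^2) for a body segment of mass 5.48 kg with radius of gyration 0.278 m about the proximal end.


I = m * k^2
I = 5.48 * 0.278^2
k^2 = 0.0773
I = 0.4235


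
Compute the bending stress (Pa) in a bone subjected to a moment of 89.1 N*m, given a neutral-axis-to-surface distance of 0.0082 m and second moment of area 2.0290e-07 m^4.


sigma = M * c / I
sigma = 89.1 * 0.0082 / 2.0290e-07
M * c = 0.7306
sigma = 3.6009e+06


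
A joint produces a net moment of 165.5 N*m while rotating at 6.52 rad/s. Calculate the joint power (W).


P = M * omega
P = 165.5 * 6.52
P = 1079.0600


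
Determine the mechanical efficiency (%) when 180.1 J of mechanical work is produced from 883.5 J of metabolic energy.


eta = (W_mech / E_meta) * 100
eta = (180.1 / 883.5) * 100
ratio = 0.2038
eta = 20.3848


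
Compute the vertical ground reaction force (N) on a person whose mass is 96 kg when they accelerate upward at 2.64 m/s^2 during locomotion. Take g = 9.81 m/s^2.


GRF = m * (g + a)
GRF = 96 * (9.81 + 2.64)
GRF = 96 * 12.4500
GRF = 1195.2000


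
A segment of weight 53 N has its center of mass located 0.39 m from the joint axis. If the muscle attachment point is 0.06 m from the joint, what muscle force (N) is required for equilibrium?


F_muscle = W * d_load / d_muscle
F_muscle = 53 * 0.39 / 0.06
Numerator = 20.6700
F_muscle = 344.5000


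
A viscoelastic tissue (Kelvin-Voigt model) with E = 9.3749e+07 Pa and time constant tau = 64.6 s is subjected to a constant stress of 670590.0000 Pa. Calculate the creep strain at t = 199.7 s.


epsilon(t) = (sigma/E) * (1 - exp(-t/tau))
sigma/E = 670590.0000 / 9.3749e+07 = 0.0072
exp(-t/tau) = exp(-199.7 / 64.6) = 0.0454
epsilon = 0.0072 * (1 - 0.0454)
epsilon = 0.0068


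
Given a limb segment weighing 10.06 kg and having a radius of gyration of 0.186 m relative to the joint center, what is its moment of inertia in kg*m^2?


I = m * k^2
I = 10.06 * 0.186^2
k^2 = 0.0346
I = 0.3480


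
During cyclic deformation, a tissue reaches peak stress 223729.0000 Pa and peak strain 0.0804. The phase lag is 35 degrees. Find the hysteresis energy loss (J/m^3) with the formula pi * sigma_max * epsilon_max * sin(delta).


E_loss = pi * sigma_max * epsilon_max * sin(delta)
delta = 35 deg = 0.6109 rad
sin(delta) = 0.5736
E_loss = pi * 223729.0000 * 0.0804 * 0.5736
E_loss = 32413.0205


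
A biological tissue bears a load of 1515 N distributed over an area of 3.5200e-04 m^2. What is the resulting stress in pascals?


stress = F / A
stress = 1515 / 3.5200e-04
stress = 4.3040e+06


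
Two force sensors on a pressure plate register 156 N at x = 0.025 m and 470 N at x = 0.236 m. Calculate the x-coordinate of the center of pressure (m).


COP_x = (F1*x1 + F2*x2) / (F1 + F2)
COP_x = (156*0.025 + 470*0.236) / (156 + 470)
Numerator = 114.8200
Denominator = 626
COP_x = 0.1834


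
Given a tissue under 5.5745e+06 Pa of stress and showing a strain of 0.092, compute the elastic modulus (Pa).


E = stress / strain
E = 5.5745e+06 / 0.092
E = 6.0592e+07


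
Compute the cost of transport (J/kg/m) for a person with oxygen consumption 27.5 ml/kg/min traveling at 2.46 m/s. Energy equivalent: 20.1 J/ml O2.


Power per kg = VO2 * 20.1 / 60
Power per kg = 27.5 * 20.1 / 60 = 9.2125 W/kg
Cost = power_per_kg / speed
Cost = 9.2125 / 2.46
Cost = 3.7449


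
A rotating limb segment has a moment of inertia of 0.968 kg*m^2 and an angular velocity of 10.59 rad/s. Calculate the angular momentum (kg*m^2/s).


L = I * omega
L = 0.968 * 10.59
L = 10.2511


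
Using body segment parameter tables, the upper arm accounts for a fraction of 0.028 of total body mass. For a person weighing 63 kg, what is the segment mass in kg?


m_segment = body_mass * fraction
m_segment = 63 * 0.028
m_segment = 1.7640


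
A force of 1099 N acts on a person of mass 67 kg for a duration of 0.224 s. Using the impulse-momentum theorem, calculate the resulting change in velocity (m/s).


J = F * dt = 1099 * 0.224 = 246.1760 N*s
delta_v = J / m
delta_v = 246.1760 / 67
delta_v = 3.6743


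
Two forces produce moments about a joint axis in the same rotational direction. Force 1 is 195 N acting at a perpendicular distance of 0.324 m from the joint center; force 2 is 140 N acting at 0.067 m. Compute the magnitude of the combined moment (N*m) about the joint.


M = F1 * d1 + F2 * d2
M = 195 * 0.324 + 140 * 0.067
M = 63.1800 + 9.3800
M = 72.5600


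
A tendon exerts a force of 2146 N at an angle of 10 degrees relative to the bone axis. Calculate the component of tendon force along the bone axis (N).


F_eff = F_tendon * cos(theta)
theta = 10 deg = 0.1745 rad
cos(theta) = 0.9848
F_eff = 2146 * 0.9848
F_eff = 2113.3974


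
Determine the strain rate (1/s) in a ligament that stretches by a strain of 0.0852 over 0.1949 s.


strain_rate = delta_strain / delta_t
strain_rate = 0.0852 / 0.1949
strain_rate = 0.4371


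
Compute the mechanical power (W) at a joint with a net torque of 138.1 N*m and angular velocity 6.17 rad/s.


P = M * omega
P = 138.1 * 6.17
P = 852.0770


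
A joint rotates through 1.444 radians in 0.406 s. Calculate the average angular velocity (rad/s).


omega = delta_theta / delta_t
omega = 1.444 / 0.406
omega = 3.5567


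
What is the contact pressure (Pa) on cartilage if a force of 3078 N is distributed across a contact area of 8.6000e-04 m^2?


P = F / A
P = 3078 / 8.6000e-04
P = 3.5791e+06


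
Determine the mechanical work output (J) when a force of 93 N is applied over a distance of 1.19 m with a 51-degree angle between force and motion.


W = F * d * cos(theta)
theta = 51 deg = 0.8901 rad
cos(theta) = 0.6293
W = 93 * 1.19 * 0.6293
W = 69.6469


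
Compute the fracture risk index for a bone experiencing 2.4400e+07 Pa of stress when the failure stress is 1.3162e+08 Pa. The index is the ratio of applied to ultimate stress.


FRI = applied / ultimate
FRI = 2.4400e+07 / 1.3162e+08
FRI = 0.1854


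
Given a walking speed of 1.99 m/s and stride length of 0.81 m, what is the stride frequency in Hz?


f = v / stride_length
f = 1.99 / 0.81
f = 2.4568


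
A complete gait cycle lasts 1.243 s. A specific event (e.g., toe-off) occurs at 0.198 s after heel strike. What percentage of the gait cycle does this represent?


pct = (event_time / cycle_time) * 100
pct = (0.198 / 1.243) * 100
ratio = 0.1593
pct = 15.9292


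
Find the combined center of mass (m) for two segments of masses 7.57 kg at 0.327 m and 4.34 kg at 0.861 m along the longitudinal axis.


COM = (m1*x1 + m2*x2) / (m1 + m2)
COM = (7.57*0.327 + 4.34*0.861) / (7.57 + 4.34)
Numerator = 6.2121
Denominator = 11.9100
COM = 0.5216


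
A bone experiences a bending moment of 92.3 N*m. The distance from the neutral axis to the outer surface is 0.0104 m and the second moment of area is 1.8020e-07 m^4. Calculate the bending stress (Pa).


sigma = M * c / I
sigma = 92.3 * 0.0104 / 1.8020e-07
M * c = 0.9599
sigma = 5.3270e+06


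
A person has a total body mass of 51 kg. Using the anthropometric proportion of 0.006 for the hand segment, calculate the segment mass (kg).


m_segment = body_mass * fraction
m_segment = 51 * 0.006
m_segment = 0.3060


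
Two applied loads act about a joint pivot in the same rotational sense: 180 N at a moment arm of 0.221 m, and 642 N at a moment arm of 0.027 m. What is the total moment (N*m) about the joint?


M = F1 * d1 + F2 * d2
M = 180 * 0.221 + 642 * 0.027
M = 39.7800 + 17.3340
M = 57.1140


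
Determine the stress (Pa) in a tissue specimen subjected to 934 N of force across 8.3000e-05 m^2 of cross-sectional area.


stress = F / A
stress = 934 / 8.3000e-05
stress = 1.1253e+07


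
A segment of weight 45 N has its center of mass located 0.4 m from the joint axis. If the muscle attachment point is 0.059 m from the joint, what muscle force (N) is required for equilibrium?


F_muscle = W * d_load / d_muscle
F_muscle = 45 * 0.4 / 0.059
Numerator = 18.0000
F_muscle = 305.0847


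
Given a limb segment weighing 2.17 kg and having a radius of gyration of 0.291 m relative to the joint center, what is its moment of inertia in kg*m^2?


I = m * k^2
I = 2.17 * 0.291^2
k^2 = 0.0847
I = 0.1838


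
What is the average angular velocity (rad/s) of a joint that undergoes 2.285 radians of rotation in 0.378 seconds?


omega = delta_theta / delta_t
omega = 2.285 / 0.378
omega = 6.0450


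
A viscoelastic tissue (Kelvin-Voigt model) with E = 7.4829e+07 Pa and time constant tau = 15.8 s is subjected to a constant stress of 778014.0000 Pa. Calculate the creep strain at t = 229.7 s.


epsilon(t) = (sigma/E) * (1 - exp(-t/tau))
sigma/E = 778014.0000 / 7.4829e+07 = 0.0104
exp(-t/tau) = exp(-229.7 / 15.8) = 4.8555e-07
epsilon = 0.0104 * (1 - 4.8555e-07)
epsilon = 0.0104


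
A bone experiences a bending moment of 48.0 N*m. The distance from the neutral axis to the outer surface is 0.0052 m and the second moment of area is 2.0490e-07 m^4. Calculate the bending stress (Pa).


sigma = M * c / I
sigma = 48.0 * 0.0052 / 2.0490e-07
M * c = 0.2496
sigma = 1.2182e+06


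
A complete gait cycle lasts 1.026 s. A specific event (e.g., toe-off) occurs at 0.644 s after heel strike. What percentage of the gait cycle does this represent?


pct = (event_time / cycle_time) * 100
pct = (0.644 / 1.026) * 100
ratio = 0.6277
pct = 62.7680


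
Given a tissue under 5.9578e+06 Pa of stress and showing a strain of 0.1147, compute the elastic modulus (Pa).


E = stress / strain
E = 5.9578e+06 / 0.1147
E = 5.1942e+07


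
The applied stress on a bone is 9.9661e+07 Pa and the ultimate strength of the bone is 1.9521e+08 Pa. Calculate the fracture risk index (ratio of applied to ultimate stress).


FRI = applied / ultimate
FRI = 9.9661e+07 / 1.9521e+08
FRI = 0.5105


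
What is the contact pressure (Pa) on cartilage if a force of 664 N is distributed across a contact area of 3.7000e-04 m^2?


P = F / A
P = 664 / 3.7000e-04
P = 1.7946e+06


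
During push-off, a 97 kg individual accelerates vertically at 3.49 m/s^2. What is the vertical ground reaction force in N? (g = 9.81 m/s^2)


GRF = m * (g + a)
GRF = 97 * (9.81 + 3.49)
GRF = 97 * 13.3000
GRF = 1290.1000


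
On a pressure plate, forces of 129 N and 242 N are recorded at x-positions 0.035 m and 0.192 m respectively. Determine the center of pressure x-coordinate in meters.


COP_x = (F1*x1 + F2*x2) / (F1 + F2)
COP_x = (129*0.035 + 242*0.192) / (129 + 242)
Numerator = 50.9790
Denominator = 371
COP_x = 0.1374


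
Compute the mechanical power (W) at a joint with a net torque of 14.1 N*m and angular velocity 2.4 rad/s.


P = M * omega
P = 14.1 * 2.4
P = 33.8400


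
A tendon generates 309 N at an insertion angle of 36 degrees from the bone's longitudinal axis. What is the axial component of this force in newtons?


F_eff = F_tendon * cos(theta)
theta = 36 deg = 0.6283 rad
cos(theta) = 0.8090
F_eff = 309 * 0.8090
F_eff = 249.9863


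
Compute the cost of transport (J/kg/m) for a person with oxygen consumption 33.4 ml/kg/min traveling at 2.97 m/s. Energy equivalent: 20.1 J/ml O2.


Power per kg = VO2 * 20.1 / 60
Power per kg = 33.4 * 20.1 / 60 = 11.1890 W/kg
Cost = power_per_kg / speed
Cost = 11.1890 / 2.97
Cost = 3.7673


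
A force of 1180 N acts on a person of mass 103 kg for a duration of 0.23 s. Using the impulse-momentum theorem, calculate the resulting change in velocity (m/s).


J = F * dt = 1180 * 0.23 = 271.4000 N*s
delta_v = J / m
delta_v = 271.4000 / 103
delta_v = 2.6350


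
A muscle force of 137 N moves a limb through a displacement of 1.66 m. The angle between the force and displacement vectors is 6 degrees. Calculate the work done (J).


W = F * d * cos(theta)
theta = 6 deg = 0.1047 rad
cos(theta) = 0.9945
W = 137 * 1.66 * 0.9945
W = 226.1742


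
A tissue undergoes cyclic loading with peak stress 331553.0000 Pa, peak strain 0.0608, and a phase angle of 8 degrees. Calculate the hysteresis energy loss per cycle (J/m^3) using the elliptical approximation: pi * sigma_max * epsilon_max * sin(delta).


E_loss = pi * sigma_max * epsilon_max * sin(delta)
delta = 8 deg = 0.1396 rad
sin(delta) = 0.1392
E_loss = pi * 331553.0000 * 0.0608 * 0.1392
E_loss = 8813.7701


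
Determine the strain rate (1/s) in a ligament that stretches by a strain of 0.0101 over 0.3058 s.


strain_rate = delta_strain / delta_t
strain_rate = 0.0101 / 0.3058
strain_rate = 0.0330


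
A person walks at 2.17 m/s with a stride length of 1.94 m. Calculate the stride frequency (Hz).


f = v / stride_length
f = 2.17 / 1.94
f = 1.1186


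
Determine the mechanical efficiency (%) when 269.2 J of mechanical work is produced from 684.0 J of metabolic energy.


eta = (W_mech / E_meta) * 100
eta = (269.2 / 684.0) * 100
ratio = 0.3936
eta = 39.3567


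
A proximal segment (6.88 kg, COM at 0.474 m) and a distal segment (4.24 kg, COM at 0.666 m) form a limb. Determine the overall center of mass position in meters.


COM = (m1*x1 + m2*x2) / (m1 + m2)
COM = (6.88*0.474 + 4.24*0.666) / (6.88 + 4.24)
Numerator = 6.0850
Denominator = 11.1200
COM = 0.5472


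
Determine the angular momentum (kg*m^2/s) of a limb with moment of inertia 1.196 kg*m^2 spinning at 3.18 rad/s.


L = I * omega
L = 1.196 * 3.18
L = 3.8033


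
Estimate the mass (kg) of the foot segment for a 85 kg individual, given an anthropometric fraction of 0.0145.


m_segment = body_mass * fraction
m_segment = 85 * 0.0145
m_segment = 1.2325


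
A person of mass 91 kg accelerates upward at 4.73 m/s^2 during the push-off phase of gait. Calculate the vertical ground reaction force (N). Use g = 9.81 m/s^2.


GRF = m * (g + a)
GRF = 91 * (9.81 + 4.73)
GRF = 91 * 14.5400
GRF = 1323.1400


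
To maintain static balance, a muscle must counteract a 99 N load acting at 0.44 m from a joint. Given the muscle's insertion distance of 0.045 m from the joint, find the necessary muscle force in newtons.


F_muscle = W * d_load / d_muscle
F_muscle = 99 * 0.44 / 0.045
Numerator = 43.5600
F_muscle = 968.0000


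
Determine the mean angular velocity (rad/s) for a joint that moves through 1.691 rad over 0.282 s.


omega = delta_theta / delta_t
omega = 1.691 / 0.282
omega = 5.9965


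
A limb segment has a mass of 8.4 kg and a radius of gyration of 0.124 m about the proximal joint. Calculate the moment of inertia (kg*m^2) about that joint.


I = m * k^2
I = 8.4 * 0.124^2
k^2 = 0.0154
I = 0.1292


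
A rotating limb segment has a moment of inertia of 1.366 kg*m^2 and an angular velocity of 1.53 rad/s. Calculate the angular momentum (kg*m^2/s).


L = I * omega
L = 1.366 * 1.53
L = 2.0900


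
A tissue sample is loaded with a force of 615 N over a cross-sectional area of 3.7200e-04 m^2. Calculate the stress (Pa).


stress = F / A
stress = 615 / 3.7200e-04
stress = 1.6532e+06


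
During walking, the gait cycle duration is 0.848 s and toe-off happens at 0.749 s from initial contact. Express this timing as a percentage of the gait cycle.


pct = (event_time / cycle_time) * 100
pct = (0.749 / 0.848) * 100
ratio = 0.8833
pct = 88.3255


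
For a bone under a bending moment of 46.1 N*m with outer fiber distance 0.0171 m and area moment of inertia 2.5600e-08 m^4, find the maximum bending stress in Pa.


sigma = M * c / I
sigma = 46.1 * 0.0171 / 2.5600e-08
M * c = 0.7883
sigma = 3.0793e+07


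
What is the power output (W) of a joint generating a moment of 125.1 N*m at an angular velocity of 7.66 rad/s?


P = M * omega
P = 125.1 * 7.66
P = 958.2660


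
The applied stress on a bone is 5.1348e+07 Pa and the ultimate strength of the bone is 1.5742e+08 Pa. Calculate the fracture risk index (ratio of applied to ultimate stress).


FRI = applied / ultimate
FRI = 5.1348e+07 / 1.5742e+08
FRI = 0.3262


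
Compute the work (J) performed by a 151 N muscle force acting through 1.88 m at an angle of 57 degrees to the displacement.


W = F * d * cos(theta)
theta = 57 deg = 0.9948 rad
cos(theta) = 0.5446
W = 151 * 1.88 * 0.5446
W = 154.6121


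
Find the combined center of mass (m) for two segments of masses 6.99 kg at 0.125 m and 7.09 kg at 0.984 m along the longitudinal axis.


COM = (m1*x1 + m2*x2) / (m1 + m2)
COM = (6.99*0.125 + 7.09*0.984) / (6.99 + 7.09)
Numerator = 7.8503
Denominator = 14.0800
COM = 0.5576


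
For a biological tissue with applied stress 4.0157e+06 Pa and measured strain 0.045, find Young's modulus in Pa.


E = stress / strain
E = 4.0157e+06 / 0.045
E = 8.9238e+07


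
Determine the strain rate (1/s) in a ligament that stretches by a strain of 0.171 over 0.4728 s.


strain_rate = delta_strain / delta_t
strain_rate = 0.171 / 0.4728
strain_rate = 0.3617


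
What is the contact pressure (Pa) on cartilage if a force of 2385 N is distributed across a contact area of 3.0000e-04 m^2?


P = F / A
P = 2385 / 3.0000e-04
P = 7.9500e+06


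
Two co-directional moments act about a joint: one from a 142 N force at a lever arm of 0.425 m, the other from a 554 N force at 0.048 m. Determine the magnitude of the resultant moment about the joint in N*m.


M = F1 * d1 + F2 * d2
M = 142 * 0.425 + 554 * 0.048
M = 60.3500 + 26.5920
M = 86.9420


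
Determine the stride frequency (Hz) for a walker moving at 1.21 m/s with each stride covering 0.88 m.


f = v / stride_length
f = 1.21 / 0.88
f = 1.3750


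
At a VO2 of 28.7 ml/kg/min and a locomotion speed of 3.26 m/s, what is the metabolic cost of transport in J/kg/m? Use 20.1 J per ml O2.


Power per kg = VO2 * 20.1 / 60
Power per kg = 28.7 * 20.1 / 60 = 9.6145 W/kg
Cost = power_per_kg / speed
Cost = 9.6145 / 3.26
Cost = 2.9492


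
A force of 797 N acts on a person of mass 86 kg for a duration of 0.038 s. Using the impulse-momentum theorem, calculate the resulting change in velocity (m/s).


J = F * dt = 797 * 0.038 = 30.2860 N*s
delta_v = J / m
delta_v = 30.2860 / 86
delta_v = 0.3522


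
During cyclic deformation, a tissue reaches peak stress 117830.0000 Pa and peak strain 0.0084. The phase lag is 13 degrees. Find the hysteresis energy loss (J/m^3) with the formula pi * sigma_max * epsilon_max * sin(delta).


E_loss = pi * sigma_max * epsilon_max * sin(delta)
delta = 13 deg = 0.2269 rad
sin(delta) = 0.2250
E_loss = pi * 117830.0000 * 0.0084 * 0.2250
E_loss = 699.4764


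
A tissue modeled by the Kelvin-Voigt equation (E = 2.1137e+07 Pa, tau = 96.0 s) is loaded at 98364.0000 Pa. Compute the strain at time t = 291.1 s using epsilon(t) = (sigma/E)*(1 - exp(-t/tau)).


epsilon(t) = (sigma/E) * (1 - exp(-t/tau))
sigma/E = 98364.0000 / 2.1137e+07 = 0.0047
exp(-t/tau) = exp(-291.1 / 96.0) = 0.0482
epsilon = 0.0047 * (1 - 0.0482)
epsilon = 0.0044


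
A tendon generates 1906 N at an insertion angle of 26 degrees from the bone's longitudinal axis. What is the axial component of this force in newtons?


F_eff = F_tendon * cos(theta)
theta = 26 deg = 0.4538 rad
cos(theta) = 0.8988
F_eff = 1906 * 0.8988
F_eff = 1713.1015


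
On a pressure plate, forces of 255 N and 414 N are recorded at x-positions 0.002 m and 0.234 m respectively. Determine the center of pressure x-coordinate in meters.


COP_x = (F1*x1 + F2*x2) / (F1 + F2)
COP_x = (255*0.002 + 414*0.234) / (255 + 414)
Numerator = 97.3860
Denominator = 669
COP_x = 0.1456


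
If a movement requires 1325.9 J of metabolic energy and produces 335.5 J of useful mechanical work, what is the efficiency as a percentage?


eta = (W_mech / E_meta) * 100
eta = (335.5 / 1325.9) * 100
ratio = 0.2530
eta = 25.3036


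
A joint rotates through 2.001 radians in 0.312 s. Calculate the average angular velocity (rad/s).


omega = delta_theta / delta_t
omega = 2.001 / 0.312
omega = 6.4135


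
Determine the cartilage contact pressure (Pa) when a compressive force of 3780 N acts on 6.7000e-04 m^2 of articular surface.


P = F / A
P = 3780 / 6.7000e-04
P = 5.6418e+06


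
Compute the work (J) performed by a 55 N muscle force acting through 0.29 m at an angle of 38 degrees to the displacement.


W = F * d * cos(theta)
theta = 38 deg = 0.6632 rad
cos(theta) = 0.7880
W = 55 * 0.29 * 0.7880
W = 12.5688


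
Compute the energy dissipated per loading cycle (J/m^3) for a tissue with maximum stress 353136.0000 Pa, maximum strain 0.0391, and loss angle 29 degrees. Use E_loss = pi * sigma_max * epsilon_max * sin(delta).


E_loss = pi * sigma_max * epsilon_max * sin(delta)
delta = 29 deg = 0.5061 rad
sin(delta) = 0.4848
E_loss = pi * 353136.0000 * 0.0391 * 0.4848
E_loss = 21030.0281


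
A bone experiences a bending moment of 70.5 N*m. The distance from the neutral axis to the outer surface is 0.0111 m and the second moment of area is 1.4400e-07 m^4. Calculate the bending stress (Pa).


sigma = M * c / I
sigma = 70.5 * 0.0111 / 1.4400e-07
M * c = 0.7826
sigma = 5.4344e+06


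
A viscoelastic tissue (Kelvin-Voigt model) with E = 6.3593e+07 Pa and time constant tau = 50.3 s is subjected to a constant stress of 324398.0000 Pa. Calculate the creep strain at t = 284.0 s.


epsilon(t) = (sigma/E) * (1 - exp(-t/tau))
sigma/E = 324398.0000 / 6.3593e+07 = 0.0051
exp(-t/tau) = exp(-284.0 / 50.3) = 0.0035
epsilon = 0.0051 * (1 - 0.0035)
epsilon = 0.0051


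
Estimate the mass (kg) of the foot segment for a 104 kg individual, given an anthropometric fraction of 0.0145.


m_segment = body_mass * fraction
m_segment = 104 * 0.0145
m_segment = 1.5080


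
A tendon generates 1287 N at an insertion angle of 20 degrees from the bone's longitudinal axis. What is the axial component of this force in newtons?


F_eff = F_tendon * cos(theta)
theta = 20 deg = 0.3491 rad
cos(theta) = 0.9397
F_eff = 1287 * 0.9397
F_eff = 1209.3844


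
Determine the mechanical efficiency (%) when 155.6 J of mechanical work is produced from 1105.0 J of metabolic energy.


eta = (W_mech / E_meta) * 100
eta = (155.6 / 1105.0) * 100
ratio = 0.1408
eta = 14.0814


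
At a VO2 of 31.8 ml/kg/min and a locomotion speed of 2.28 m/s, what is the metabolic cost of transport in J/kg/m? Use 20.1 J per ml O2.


Power per kg = VO2 * 20.1 / 60
Power per kg = 31.8 * 20.1 / 60 = 10.6530 W/kg
Cost = power_per_kg / speed
Cost = 10.6530 / 2.28
Cost = 4.6724


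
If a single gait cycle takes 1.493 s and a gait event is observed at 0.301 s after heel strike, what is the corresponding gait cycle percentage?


pct = (event_time / cycle_time) * 100
pct = (0.301 / 1.493) * 100
ratio = 0.2016
pct = 20.1608


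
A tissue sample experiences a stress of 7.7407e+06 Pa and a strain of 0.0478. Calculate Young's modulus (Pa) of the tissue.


E = stress / strain
E = 7.7407e+06 / 0.0478
E = 1.6194e+08


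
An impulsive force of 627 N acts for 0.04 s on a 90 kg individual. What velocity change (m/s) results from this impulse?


J = F * dt = 627 * 0.04 = 25.0800 N*s
delta_v = J / m
delta_v = 25.0800 / 90
delta_v = 0.2787


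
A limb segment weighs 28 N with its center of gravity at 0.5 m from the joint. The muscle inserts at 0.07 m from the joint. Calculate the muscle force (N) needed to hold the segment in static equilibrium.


F_muscle = W * d_load / d_muscle
F_muscle = 28 * 0.5 / 0.07
Numerator = 14.0000
F_muscle = 200.0000


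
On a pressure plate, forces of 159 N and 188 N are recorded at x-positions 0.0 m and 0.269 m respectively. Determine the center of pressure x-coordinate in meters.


COP_x = (F1*x1 + F2*x2) / (F1 + F2)
COP_x = (159*0.0 + 188*0.269) / (159 + 188)
Numerator = 50.5720
Denominator = 347
COP_x = 0.1457


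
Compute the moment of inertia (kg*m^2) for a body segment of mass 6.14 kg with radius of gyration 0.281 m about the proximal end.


I = m * k^2
I = 6.14 * 0.281^2
k^2 = 0.0790
I = 0.4848


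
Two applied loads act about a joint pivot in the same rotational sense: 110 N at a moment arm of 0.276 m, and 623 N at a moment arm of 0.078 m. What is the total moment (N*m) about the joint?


M = F1 * d1 + F2 * d2
M = 110 * 0.276 + 623 * 0.078
M = 30.3600 + 48.5940
M = 78.9540


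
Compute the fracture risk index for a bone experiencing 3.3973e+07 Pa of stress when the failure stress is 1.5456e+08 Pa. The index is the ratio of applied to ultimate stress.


FRI = applied / ultimate
FRI = 3.3973e+07 / 1.5456e+08
FRI = 0.2198


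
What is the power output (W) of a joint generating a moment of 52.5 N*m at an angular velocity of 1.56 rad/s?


P = M * omega
P = 52.5 * 1.56
P = 81.9000


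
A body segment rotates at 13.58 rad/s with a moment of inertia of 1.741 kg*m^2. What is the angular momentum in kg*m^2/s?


L = I * omega
L = 1.741 * 13.58
L = 23.6428


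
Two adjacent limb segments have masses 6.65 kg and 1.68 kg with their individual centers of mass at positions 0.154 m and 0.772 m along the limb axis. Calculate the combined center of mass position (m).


COM = (m1*x1 + m2*x2) / (m1 + m2)
COM = (6.65*0.154 + 1.68*0.772) / (6.65 + 1.68)
Numerator = 2.3211
Denominator = 8.3300
COM = 0.2786


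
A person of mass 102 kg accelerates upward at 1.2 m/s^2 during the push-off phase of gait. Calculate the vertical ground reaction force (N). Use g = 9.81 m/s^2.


GRF = m * (g + a)
GRF = 102 * (9.81 + 1.2)
GRF = 102 * 11.0100
GRF = 1123.0200


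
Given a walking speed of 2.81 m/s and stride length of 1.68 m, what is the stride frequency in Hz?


f = v / stride_length
f = 2.81 / 1.68
f = 1.6726


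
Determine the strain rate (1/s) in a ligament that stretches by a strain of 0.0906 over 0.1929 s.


strain_rate = delta_strain / delta_t
strain_rate = 0.0906 / 0.1929
strain_rate = 0.4697


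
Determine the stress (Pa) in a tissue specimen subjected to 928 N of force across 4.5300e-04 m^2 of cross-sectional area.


stress = F / A
stress = 928 / 4.5300e-04
stress = 2.0486e+06


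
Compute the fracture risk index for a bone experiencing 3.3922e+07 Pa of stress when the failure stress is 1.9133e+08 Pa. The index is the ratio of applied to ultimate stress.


FRI = applied / ultimate
FRI = 3.3922e+07 / 1.9133e+08
FRI = 0.1773


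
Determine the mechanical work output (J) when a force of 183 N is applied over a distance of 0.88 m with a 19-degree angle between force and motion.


W = F * d * cos(theta)
theta = 19 deg = 0.3316 rad
cos(theta) = 0.9455
W = 183 * 0.88 * 0.9455
W = 152.2663


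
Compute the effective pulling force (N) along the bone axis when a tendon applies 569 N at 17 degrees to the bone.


F_eff = F_tendon * cos(theta)
theta = 17 deg = 0.2967 rad
cos(theta) = 0.9563
F_eff = 569 * 0.9563
F_eff = 544.1374


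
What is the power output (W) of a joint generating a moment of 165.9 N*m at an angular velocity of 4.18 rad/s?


P = M * omega
P = 165.9 * 4.18
P = 693.4620


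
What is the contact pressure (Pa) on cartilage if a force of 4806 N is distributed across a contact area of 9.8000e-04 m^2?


P = F / A
P = 4806 / 9.8000e-04
P = 4.9041e+06


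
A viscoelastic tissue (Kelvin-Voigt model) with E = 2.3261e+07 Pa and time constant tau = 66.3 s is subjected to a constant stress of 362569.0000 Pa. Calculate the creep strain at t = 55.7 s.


epsilon(t) = (sigma/E) * (1 - exp(-t/tau))
sigma/E = 362569.0000 / 2.3261e+07 = 0.0156
exp(-t/tau) = exp(-55.7 / 66.3) = 0.4317
epsilon = 0.0156 * (1 - 0.4317)
epsilon = 0.0089


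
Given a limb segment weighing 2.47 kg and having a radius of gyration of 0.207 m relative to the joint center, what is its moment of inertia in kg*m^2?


I = m * k^2
I = 2.47 * 0.207^2
k^2 = 0.0428
I = 0.1058


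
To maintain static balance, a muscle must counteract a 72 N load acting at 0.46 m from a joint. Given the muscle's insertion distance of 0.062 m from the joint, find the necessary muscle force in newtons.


F_muscle = W * d_load / d_muscle
F_muscle = 72 * 0.46 / 0.062
Numerator = 33.1200
F_muscle = 534.1935


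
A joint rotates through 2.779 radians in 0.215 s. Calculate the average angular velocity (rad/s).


omega = delta_theta / delta_t
omega = 2.779 / 0.215
omega = 12.9256


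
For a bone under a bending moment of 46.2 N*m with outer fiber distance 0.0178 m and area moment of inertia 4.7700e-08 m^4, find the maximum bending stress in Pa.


sigma = M * c / I
sigma = 46.2 * 0.0178 / 4.7700e-08
M * c = 0.8224
sigma = 1.7240e+07


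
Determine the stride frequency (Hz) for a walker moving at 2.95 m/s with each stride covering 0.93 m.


f = v / stride_length
f = 2.95 / 0.93
f = 3.1720


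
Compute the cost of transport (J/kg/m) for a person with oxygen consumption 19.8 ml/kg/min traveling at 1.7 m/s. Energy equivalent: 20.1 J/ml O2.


Power per kg = VO2 * 20.1 / 60
Power per kg = 19.8 * 20.1 / 60 = 6.6330 W/kg
Cost = power_per_kg / speed
Cost = 6.6330 / 1.7
Cost = 3.9018


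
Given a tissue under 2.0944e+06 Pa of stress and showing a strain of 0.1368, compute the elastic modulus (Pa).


E = stress / strain
E = 2.0944e+06 / 0.1368
E = 1.5310e+07


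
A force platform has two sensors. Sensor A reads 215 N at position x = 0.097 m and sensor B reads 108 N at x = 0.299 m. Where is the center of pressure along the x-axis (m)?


COP_x = (F1*x1 + F2*x2) / (F1 + F2)
COP_x = (215*0.097 + 108*0.299) / (215 + 108)
Numerator = 53.1470
Denominator = 323
COP_x = 0.1645


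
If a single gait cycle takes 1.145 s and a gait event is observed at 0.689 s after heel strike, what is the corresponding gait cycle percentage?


pct = (event_time / cycle_time) * 100
pct = (0.689 / 1.145) * 100
ratio = 0.6017
pct = 60.1747


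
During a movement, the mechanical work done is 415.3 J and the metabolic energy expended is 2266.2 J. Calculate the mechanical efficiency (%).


eta = (W_mech / E_meta) * 100
eta = (415.3 / 2266.2) * 100
ratio = 0.1833
eta = 18.3258


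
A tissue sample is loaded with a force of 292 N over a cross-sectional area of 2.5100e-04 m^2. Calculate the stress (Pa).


stress = F / A
stress = 292 / 2.5100e-04
stress = 1.1633e+06


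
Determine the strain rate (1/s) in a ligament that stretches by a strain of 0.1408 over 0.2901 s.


strain_rate = delta_strain / delta_t
strain_rate = 0.1408 / 0.2901
strain_rate = 0.4853


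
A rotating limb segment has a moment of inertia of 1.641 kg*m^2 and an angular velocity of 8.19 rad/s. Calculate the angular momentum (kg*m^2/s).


L = I * omega
L = 1.641 * 8.19
L = 13.4398


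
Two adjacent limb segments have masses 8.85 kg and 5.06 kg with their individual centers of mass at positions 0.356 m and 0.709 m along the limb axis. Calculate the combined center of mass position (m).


COM = (m1*x1 + m2*x2) / (m1 + m2)
COM = (8.85*0.356 + 5.06*0.709) / (8.85 + 5.06)
Numerator = 6.7381
Denominator = 13.9100
COM = 0.4844


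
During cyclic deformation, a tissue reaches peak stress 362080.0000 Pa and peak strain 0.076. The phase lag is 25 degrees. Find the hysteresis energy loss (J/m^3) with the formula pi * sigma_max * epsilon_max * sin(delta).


E_loss = pi * sigma_max * epsilon_max * sin(delta)
delta = 25 deg = 0.4363 rad
sin(delta) = 0.4226
E_loss = pi * 362080.0000 * 0.076 * 0.4226
E_loss = 36535.6014


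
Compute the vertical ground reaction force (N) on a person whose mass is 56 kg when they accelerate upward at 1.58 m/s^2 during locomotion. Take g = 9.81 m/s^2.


GRF = m * (g + a)
GRF = 56 * (9.81 + 1.58)
GRF = 56 * 11.3900
GRF = 637.8400


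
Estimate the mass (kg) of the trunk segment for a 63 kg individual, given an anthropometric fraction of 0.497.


m_segment = body_mass * fraction
m_segment = 63 * 0.497
m_segment = 31.3110


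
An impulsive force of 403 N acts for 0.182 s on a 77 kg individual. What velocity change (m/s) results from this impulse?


J = F * dt = 403 * 0.182 = 73.3460 N*s
delta_v = J / m
delta_v = 73.3460 / 77
delta_v = 0.9525


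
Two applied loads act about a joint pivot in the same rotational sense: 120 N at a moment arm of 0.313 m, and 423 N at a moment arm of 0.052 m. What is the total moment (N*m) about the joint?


M = F1 * d1 + F2 * d2
M = 120 * 0.313 + 423 * 0.052
M = 37.5600 + 21.9960
M = 59.5560
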